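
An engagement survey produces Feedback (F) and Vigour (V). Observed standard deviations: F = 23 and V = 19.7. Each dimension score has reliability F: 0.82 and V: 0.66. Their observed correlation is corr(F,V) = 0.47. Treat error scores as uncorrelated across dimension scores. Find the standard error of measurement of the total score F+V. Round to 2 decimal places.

15.07

Var(total) = 917.09 + 425.914 = 1343.
True-score variance = 689.919 + 425.914 = 1115.83, so reliability = 0.8308.
Error variance = 1343 − 1115.83 = 227.171; SEM = √227.171 = 15.07.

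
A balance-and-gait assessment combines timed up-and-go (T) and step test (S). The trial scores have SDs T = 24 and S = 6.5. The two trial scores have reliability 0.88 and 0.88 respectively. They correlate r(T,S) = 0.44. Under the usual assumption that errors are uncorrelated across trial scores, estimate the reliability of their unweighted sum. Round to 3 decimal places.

Var(T+S) = 24² + 6.5² + 2·[24·6.5·0.44] = 618.25 + 137.28 = 755.53.
Because errors are independent across components, Cov(Tᵢ,Tⱼ) = Cov(Xᵢ,Xⱼ); the off-diagonal part of the true-score variance is the same as above.
True-score variance = [24²·0.88 + 6.5²·0.88] + 137.28 = 544.06 + 137.28 = 681.34.
Reliability = 681.34 / 755.53 = 0.902.

0.902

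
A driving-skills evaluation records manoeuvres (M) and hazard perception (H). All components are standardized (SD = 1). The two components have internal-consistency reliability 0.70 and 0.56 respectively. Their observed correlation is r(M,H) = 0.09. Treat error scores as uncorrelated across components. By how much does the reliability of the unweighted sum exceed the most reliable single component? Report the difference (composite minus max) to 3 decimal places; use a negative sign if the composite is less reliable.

Var(sum) = 2 + 0.18 = 2.18; true-score variance = 1.26 + 0.18 = 1.44; composite reliability = 0.6606.
Max component reliability = 0.7000.
Difference = 0.6606 − 0.7000 = -0.039.

-0.039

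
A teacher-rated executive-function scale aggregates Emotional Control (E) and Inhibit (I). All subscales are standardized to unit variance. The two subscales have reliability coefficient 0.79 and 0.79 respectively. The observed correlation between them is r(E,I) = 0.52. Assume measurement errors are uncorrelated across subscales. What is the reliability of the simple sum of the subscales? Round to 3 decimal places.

0.862

Var(E+I) = 2 + 2·[0.52] = 2 + 1.04 = 3.04.
Under uncorrelated errors the observed covariances equal the true-score covariances, so only the own-variance terms attenuate.
True-score variance = [0.79 + 0.79] + 1.04 = 1.58 + 1.04 = 2.62.
Reliability = 2.62 / 3.04 = 0.862.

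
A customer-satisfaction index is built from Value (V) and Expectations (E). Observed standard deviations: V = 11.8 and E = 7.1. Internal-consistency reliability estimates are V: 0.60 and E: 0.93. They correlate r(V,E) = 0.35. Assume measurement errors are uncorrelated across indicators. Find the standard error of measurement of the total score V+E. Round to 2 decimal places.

Var(total) = 189.65 + 58.646 = 248.296.
True-score variance = 130.425 + 58.646 = 189.071, so reliability = 0.7615.
Error variance = 248.296 − 189.071 = 59.2247; SEM = √59.2247 = 7.70.

7.70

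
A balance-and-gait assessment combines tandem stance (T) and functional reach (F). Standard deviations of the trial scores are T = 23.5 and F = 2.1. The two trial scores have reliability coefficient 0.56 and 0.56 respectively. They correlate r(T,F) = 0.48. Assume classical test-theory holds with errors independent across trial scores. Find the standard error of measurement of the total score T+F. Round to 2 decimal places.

15.65

Var(total) = 556.66 + 47.376 = 604.036.
True-score variance = 311.73 + 47.376 = 359.106, so reliability = 0.5945.
Error variance = 604.036 − 359.106 = 244.93; SEM = √244.93 = 15.65.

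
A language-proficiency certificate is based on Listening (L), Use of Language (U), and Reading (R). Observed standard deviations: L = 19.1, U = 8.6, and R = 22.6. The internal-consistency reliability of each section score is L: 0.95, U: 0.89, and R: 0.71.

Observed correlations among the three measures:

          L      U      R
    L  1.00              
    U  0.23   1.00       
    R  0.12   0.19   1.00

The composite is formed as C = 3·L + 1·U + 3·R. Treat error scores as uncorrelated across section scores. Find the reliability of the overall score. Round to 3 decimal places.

0.839

Var(C) = 3²·19.1² + 8.6² + 3²·22.6² + 2·[3·19.1·8.6·0.23 + 9·19.1·22.6·0.12 + 3·8.6·22.6·0.19] = 7954.09 + 1380.63 = 9334.72.
With uncorrelated errors the cross-covariances are all true-score covariance, so they carry over unchanged; only the diagonal terms shrink to ρᵢσᵢ².
True-score variance = [3²·19.1²·0.95 + 8.6²·0.89 + 3²·22.6²·0.71] + 1380.63 = 6448.71 + 1380.63 = 7829.34.
Reliability = 7829.34 / 9334.72 = 0.839.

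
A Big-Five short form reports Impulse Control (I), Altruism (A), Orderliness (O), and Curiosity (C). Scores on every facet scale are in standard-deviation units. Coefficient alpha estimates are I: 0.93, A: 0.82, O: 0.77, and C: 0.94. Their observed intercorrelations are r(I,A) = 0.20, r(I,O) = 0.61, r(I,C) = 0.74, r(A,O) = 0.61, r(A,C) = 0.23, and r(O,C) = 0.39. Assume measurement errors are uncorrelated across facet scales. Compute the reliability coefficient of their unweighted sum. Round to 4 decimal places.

Var(I+A+O+C) = 4 + 2·[0.20 + 0.61 + 0.74 + 0.61 + 0.23 + 0.39] = 4 + 5.56 = 9.56.
With uncorrelated errors the cross-covariances are all true-score covariance, so they carry over unchanged; only the diagonal terms shrink to ρᵢσᵢ².
True-score variance = [0.93 + 0.82 + 0.77 + 0.94] + 5.56 = 3.46 + 5.56 = 9.02.
Reliability = 9.02 / 9.56 = 0.9435.

0.9435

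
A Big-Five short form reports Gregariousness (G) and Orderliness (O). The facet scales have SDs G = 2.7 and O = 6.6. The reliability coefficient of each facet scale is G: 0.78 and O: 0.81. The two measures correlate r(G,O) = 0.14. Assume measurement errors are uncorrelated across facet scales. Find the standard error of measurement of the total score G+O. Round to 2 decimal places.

3.14

Var(total) = 50.85 + 4.9896 = 55.8396.
True-score variance = 40.9698 + 4.9896 = 45.9594, so reliability = 0.8231.
Error variance = 55.8396 − 45.9594 = 9.8802; SEM = √9.8802 = 3.14.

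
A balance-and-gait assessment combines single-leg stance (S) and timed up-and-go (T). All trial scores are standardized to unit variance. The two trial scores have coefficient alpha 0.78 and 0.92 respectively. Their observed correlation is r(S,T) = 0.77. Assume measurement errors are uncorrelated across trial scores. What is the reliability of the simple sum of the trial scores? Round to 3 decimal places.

0.915

Var(S+T) = 2 + 2·[0.77] = 2 + 1.54 = 3.54.
Because errors are independent across components, Cov(Tᵢ,Tⱼ) = Cov(Xᵢ,Xⱼ); the off-diagonal part of the true-score variance is the same as above.
True-score variance = [0.78 + 0.92] + 1.54 = 1.7 + 1.54 = 3.24.
Reliability = 3.24 / 3.54 = 0.915.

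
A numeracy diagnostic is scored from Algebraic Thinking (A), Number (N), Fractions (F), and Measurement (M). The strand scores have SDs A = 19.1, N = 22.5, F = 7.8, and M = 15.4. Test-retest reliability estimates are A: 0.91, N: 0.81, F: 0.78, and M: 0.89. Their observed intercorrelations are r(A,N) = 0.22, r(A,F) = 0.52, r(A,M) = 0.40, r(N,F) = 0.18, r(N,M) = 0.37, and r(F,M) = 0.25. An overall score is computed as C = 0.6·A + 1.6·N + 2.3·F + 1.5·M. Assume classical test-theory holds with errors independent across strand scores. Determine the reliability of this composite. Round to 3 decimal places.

Var(C) = 0.6²·19.1² + 1.6²·22.5² + 2.3²·7.8² + 1.5²·15.4² + 2·[0.96·19.1·22.5·0.22 + 1.38·19.1·7.8·0.52 + 0.9·19.1·15.4·0.40 + 3.68·22.5·7.8·0.18 + 2.4·22.5·15.4·0.37 + 3.45·7.8·15.4·0.25] = 2282.79 + 1662.22 = 3945.
With uncorrelated errors the cross-covariances are all true-score covariance, so they carry over unchanged; only the diagonal terms shrink to ρᵢσᵢ².
True-score variance = [0.6²·19.1²·0.91 + 1.6²·22.5²·0.81 + 2.3²·7.8²·0.78 + 1.5²·15.4²·0.89] + 1662.22 = 1895.22 + 1662.22 = 3557.44.
Reliability = 3557.44 / 3945 = 0.902.

0.902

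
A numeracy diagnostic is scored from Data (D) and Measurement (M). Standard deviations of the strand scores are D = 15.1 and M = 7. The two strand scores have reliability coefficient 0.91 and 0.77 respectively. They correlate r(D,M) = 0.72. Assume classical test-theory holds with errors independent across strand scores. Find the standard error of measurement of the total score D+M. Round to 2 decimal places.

5.64

Var(total) = 277.01 + 152.208 = 429.218.
True-score variance = 245.219 + 152.208 = 397.427, so reliability = 0.9259.
Error variance = 429.218 − 397.427 = 31.7909; SEM = √31.7909 = 5.64.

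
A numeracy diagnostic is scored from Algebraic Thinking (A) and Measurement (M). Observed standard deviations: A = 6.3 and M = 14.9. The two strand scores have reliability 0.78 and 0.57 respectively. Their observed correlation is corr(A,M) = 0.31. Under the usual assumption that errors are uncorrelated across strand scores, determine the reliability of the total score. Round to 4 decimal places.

0.6743

Var(A+M) = 6.3² + 14.9² + 2·[6.3·14.9·0.31] = 261.7 + 58.1994 = 319.899.
With uncorrelated errors the cross-covariances are all true-score covariance, so they carry over unchanged; only the diagonal terms shrink to ρᵢσᵢ².
True-score variance = [6.3²·0.78 + 14.9²·0.57] + 58.1994 = 157.504 + 58.1994 = 215.703.
Reliability = 215.703 / 319.899 = 0.6743.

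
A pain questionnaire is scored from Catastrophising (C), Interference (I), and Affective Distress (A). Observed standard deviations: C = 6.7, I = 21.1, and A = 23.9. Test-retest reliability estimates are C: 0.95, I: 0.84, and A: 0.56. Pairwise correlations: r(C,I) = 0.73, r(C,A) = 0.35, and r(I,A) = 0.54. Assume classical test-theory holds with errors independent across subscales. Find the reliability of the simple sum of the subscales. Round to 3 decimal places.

0.831

Var(C+I+A) = 6.7² + 21.1² + 23.9² + 2·[6.7·21.1·0.73 + 6.7·23.9·0.35 + 21.1·23.9·0.54] = 1061.31 + 863.124 = 1924.43.
With uncorrelated errors the cross-covariances are all true-score covariance, so they carry over unchanged; only the diagonal terms shrink to ρᵢσᵢ².
True-score variance = [6.7²·0.95 + 21.1²·0.84 + 23.9²·0.56] + 863.124 = 736.5 + 863.124 = 1599.62.
Reliability = 1599.62 / 1924.43 = 0.831.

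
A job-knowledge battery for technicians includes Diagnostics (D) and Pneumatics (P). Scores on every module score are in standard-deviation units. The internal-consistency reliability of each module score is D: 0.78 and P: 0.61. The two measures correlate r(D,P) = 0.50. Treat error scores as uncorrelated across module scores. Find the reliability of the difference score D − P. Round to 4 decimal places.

0.3900

Var(D−P) = 1 + 1 − 2·0.50 = 2 − 1 = 1.
Because errors are independent across components, Cov(Tᵢ,Tⱼ) = Cov(Xᵢ,Xⱼ); the off-diagonal part of the true-score variance is the same as above.
True-score variance = [0.78 + 0.61] − 1 = 1.39 − 1 = 0.39.
Reliability = 0.39 / 1 = 0.3900.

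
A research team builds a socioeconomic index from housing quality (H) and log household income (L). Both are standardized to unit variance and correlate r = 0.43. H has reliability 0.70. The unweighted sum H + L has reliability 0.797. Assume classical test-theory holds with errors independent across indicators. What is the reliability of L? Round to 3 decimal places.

Var(H+L) = 2 + 2·0.43 = 2.860.
True-score variance = ρ_H + ρ_L + 2·0.43, so 0.797 = (0.70 + ρ_L + 0.86) / 2.860.
ρ_L = 0.797·2.860 − 0.70 − 0.86 = 0.719.

0.719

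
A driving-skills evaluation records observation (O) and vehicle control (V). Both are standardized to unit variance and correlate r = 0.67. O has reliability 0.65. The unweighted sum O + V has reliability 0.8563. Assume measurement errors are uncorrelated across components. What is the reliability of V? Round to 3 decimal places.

0.870

Var(O+V) = 2 + 2·0.67 = 3.340.
True-score variance = ρ_O + ρ_V + 2·0.67, so 0.8563 = (0.65 + ρ_V + 1.34) / 3.340.
ρ_V = 0.8563·3.340 − 0.65 − 1.34 = 0.870.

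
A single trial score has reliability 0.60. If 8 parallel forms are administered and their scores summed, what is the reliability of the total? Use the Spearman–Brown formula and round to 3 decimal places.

ρ_k = kρ / (1 + (k−1)ρ) = 8·0.60 / (1 + 7·0.60) = 4.800 / 5.200 = 0.923.

0.923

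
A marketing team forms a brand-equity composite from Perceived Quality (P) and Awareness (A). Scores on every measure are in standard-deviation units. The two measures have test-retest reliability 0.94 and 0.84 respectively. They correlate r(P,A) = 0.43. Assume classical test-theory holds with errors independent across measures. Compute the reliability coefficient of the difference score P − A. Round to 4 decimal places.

0.8070

Var(P−A) = 1 + 1 − 2·0.43 = 2 − 0.86 = 1.14.
With uncorrelated errors the cross-covariances are all true-score covariance, so they carry over unchanged; only the diagonal terms shrink to ρᵢσᵢ².
True-score variance = [0.94 + 0.84] − 0.86 = 1.78 − 0.86 = 0.92.
Reliability = 0.92 / 1.14 = 0.8070.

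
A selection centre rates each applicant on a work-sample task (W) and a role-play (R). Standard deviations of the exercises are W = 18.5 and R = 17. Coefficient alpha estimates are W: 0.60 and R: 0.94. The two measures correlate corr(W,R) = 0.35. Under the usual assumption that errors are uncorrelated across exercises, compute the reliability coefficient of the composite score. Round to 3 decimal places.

Var(W+R) = 18.5² + 17² + 2·[18.5·17·0.35] = 631.25 + 220.15 = 851.4.
With uncorrelated errors the cross-covariances are all true-score covariance, so they carry over unchanged; only the diagonal terms shrink to ρᵢσᵢ².
True-score variance = [18.5²·0.60 + 17²·0.94] + 220.15 = 477.01 + 220.15 = 697.16.
Reliability = 697.16 / 851.4 = 0.819.

0.819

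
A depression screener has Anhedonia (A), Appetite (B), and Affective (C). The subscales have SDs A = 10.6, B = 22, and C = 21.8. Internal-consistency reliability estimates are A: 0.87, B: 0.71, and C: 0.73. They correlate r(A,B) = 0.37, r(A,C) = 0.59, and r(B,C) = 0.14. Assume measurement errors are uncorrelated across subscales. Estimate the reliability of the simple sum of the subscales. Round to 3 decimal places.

Var(A+B+C) = 10.6² + 22² + 21.8² + 2·[10.6·22·0.37 + 10.6·21.8·0.59 + 22·21.8·0.14] = 1071.6 + 579.53 = 1651.13.
Because errors are independent across components, Cov(Tᵢ,Tⱼ) = Cov(Xᵢ,Xⱼ); the off-diagonal part of the true-score variance is the same as above.
True-score variance = [10.6²·0.87 + 22²·0.71 + 21.8²·0.73] + 579.53 = 788.318 + 579.53 = 1367.85.
Reliability = 1367.85 / 1651.13 = 0.828.

0.828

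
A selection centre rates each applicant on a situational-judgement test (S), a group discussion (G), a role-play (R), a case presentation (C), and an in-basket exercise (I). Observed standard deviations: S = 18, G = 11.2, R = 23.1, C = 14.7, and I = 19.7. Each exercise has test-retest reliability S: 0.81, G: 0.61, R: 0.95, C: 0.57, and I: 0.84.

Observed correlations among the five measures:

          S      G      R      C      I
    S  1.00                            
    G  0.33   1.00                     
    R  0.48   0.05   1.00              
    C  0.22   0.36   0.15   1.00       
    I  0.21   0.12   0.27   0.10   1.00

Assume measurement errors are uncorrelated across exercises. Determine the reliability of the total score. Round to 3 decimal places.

Var(S+G+R+C+I) = 18² + 11.2² + 23.1² + 14.7² + 19.7² + 2·[18·11.2·0.33 + 18·23.1·0.48 + 18·14.7·0.22 + 18·19.7·0.21 + 11.2·23.1·0.05 + 11.2·14.7·0.36 + 11.2·19.7·0.12 + 23.1·14.7·0.15 + 23.1·19.7·0.27 + 14.7·19.7·0.10] = 1587.23 + 1400.47 = 2987.7.
Because errors are independent across components, Cov(Tᵢ,Tⱼ) = Cov(Xᵢ,Xⱼ); the off-diagonal part of the true-score variance is the same as above.
True-score variance = [18²·0.81 + 11.2²·0.61 + 23.1²·0.95 + 14.7²·0.57 + 19.7²·0.84] + 1400.47 = 1295.05 + 1400.47 = 2695.53.
Reliability = 2695.53 / 2987.7 = 0.902.

0.902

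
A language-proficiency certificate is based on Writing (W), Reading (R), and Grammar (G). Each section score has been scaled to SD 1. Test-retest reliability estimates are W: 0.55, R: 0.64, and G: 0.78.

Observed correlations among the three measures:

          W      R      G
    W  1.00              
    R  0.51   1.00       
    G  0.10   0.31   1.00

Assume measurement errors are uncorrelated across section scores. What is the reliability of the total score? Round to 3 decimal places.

0.787

Var(W+R+G) = 3 + 2·[0.51 + 0.10 + 0.31] = 3 + 1.84 = 4.84.
With uncorrelated errors the cross-covariances are all true-score covariance, so they carry over unchanged; only the diagonal terms shrink to ρᵢσᵢ².
True-score variance = [0.55 + 0.64 + 0.78] + 1.84 = 1.97 + 1.84 = 3.81.
Reliability = 3.81 / 4.84 = 0.787.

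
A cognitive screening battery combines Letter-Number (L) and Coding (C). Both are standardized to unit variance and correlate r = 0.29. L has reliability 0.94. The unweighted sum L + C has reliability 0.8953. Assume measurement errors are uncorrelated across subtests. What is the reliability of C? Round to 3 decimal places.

Var(L+C) = 2 + 2·0.29 = 2.580.
True-score variance = ρ_L + ρ_C + 2·0.29, so 0.8953 = (0.94 + ρ_C + 0.58) / 2.580.
ρ_C = 0.8953·2.580 − 0.94 − 0.58 = 0.790.

0.790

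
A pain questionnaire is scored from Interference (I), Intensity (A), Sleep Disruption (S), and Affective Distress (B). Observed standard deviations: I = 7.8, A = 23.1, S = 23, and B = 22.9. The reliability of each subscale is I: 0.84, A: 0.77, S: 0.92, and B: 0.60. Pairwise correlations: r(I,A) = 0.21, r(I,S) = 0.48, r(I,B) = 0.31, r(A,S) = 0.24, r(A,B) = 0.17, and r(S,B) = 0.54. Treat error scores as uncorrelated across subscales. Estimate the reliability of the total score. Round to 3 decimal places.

0.872

Var(I+A+S+B) = 7.8² + 23.1² + 23² + 22.9² + 2·[7.8·23.1·0.21 + 7.8·23·0.48 + 7.8·22.9·0.31 + 23.1·23·0.24 + 23.1·22.9·0.17 + 23·22.9·0.54] = 1647.86 + 1362.36 = 3010.22.
Because errors are independent across components, Cov(Tᵢ,Tⱼ) = Cov(Xᵢ,Xⱼ); the off-diagonal part of the true-score variance is the same as above.
True-score variance = [7.8²·0.84 + 23.1²·0.77 + 23²·0.92 + 22.9²·0.60] + 1362.36 = 1263.31 + 1362.36 = 2625.67.
Reliability = 2625.67 / 3010.22 = 0.872.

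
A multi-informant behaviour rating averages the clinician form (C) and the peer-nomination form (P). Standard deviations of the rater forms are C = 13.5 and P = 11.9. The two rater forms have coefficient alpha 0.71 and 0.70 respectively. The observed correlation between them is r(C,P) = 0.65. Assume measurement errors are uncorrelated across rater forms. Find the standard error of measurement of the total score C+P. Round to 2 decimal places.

9.76

Var(total) = 323.86 + 208.845 = 532.705.
True-score variance = 228.524 + 208.845 = 437.37, so reliability = 0.8210.
Error variance = 532.705 − 437.37 = 95.3355; SEM = √95.3355 = 9.76.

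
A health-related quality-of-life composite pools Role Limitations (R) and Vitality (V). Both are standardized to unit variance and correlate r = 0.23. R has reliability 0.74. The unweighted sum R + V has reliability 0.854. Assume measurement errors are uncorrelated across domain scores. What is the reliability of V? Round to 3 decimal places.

0.901

Var(R+V) = 2 + 2·0.23 = 2.460.
True-score variance = ρ_R + ρ_V + 2·0.23, so 0.854 = (0.74 + ρ_V + 0.46) / 2.460.
ρ_V = 0.854·2.460 − 0.74 − 0.46 = 0.901.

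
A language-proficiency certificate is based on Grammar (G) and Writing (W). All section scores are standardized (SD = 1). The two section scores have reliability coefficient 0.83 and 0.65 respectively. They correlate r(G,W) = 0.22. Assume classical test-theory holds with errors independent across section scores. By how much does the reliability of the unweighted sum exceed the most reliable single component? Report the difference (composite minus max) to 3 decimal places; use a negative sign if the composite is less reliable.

Var(sum) = 2 + 0.44 = 2.44; true-score variance = 1.48 + 0.44 = 1.92; composite reliability = 0.7869.
Max component reliability = 0.8300.
Difference = 0.7869 − 0.8300 = -0.043.

-0.043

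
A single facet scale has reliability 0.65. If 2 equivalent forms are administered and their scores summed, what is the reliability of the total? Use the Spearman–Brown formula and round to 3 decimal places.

ρ_k = kρ / (1 + (k−1)ρ) = 2·0.65 / (1 + 1·0.65) = 1.300 / 1.650 = 0.788.

0.788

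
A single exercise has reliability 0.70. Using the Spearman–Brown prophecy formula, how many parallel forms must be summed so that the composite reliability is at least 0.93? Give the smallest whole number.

k ≥ ρ*(1−ρ₁)/(ρ₁(1−ρ*)) = 0.93·0.30 / (0.70·0.07) = 5.694.
Smallest integer k = 6.

6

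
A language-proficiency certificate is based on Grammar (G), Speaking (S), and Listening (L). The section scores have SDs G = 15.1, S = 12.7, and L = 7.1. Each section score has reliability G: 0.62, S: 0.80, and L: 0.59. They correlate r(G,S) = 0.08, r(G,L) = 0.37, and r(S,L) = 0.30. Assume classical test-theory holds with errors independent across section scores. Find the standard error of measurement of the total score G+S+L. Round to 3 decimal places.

Var(total) = 439.71 + 164.121 = 603.831.
True-score variance = 300.14 + 164.121 = 464.261, so reliability = 0.7689.
Error variance = 603.831 − 464.261 = 139.57; SEM = √139.57 = 11.814.

11.814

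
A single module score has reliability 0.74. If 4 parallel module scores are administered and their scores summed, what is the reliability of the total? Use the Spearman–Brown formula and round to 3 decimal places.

0.919

ρ_k = kρ / (1 + (k−1)ρ) = 4·0.74 / (1 + 3·0.74) = 2.960 / 3.220 = 0.919.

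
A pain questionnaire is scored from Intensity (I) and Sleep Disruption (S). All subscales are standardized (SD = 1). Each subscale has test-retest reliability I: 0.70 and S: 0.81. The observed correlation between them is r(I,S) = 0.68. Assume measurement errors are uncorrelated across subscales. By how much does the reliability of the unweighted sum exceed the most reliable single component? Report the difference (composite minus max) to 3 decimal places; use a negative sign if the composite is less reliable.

0.044

Var(sum) = 2 + 1.36 = 3.36; true-score variance = 1.51 + 1.36 = 2.87; composite reliability = 0.8542.
Max component reliability = 0.8100.
Difference = 0.8542 − 0.8100 = 0.044.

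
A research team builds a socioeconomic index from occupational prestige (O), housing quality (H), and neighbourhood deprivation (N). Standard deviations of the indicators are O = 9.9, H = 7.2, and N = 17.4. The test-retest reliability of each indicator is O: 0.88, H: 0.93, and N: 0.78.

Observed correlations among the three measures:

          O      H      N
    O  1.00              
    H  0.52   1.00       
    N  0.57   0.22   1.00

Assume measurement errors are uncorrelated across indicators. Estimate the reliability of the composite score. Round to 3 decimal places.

0.895

Var(O+H+N) = 9.9² + 7.2² + 17.4² + 2·[9.9·7.2·0.52 + 9.9·17.4·0.57 + 7.2·17.4·0.22] = 452.61 + 325.631 = 778.241.
Because errors are independent across components, Cov(Tᵢ,Tⱼ) = Cov(Xᵢ,Xⱼ); the off-diagonal part of the true-score variance is the same as above.
True-score variance = [9.9²·0.88 + 7.2²·0.93 + 17.4²·0.78] + 325.631 = 370.613 + 325.631 = 696.244.
Reliability = 696.244 / 778.241 = 0.895.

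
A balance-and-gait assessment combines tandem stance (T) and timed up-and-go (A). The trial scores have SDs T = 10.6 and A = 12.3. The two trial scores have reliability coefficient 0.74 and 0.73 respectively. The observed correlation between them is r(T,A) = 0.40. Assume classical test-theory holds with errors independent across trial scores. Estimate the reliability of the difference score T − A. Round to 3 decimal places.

Var(T−A) = 10.6² + 12.3² − 2·10.6·12.3·0.40 = 263.65 − 104.304 = 159.346.
Under uncorrelated errors the observed covariances equal the true-score covariances, so only the own-variance terms attenuate.
True-score variance = [10.6²·0.74 + 12.3²·0.73] − 104.304 = 193.588 − 104.304 = 89.2841.
Reliability = 89.2841 / 159.346 = 0.560.

0.560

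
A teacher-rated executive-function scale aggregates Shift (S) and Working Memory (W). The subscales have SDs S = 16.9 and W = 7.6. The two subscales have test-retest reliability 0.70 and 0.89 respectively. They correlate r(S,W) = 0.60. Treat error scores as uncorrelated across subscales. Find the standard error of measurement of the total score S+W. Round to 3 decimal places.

9.594

Var(total) = 343.37 + 154.128 = 497.498.
True-score variance = 251.333 + 154.128 = 405.461, so reliability = 0.8150.
Error variance = 497.498 − 405.461 = 92.0366; SEM = √92.0366 = 9.594.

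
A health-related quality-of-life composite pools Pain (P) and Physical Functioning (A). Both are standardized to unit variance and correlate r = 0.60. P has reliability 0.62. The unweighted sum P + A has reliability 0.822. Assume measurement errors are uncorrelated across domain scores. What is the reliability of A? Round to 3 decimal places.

0.810

Var(P+A) = 2 + 2·0.60 = 3.200.
True-score variance = ρ_P + ρ_A + 2·0.60, so 0.822 = (0.62 + ρ_A + 1.20) / 3.200.
ρ_A = 0.822·3.200 − 0.62 − 1.20 = 0.810.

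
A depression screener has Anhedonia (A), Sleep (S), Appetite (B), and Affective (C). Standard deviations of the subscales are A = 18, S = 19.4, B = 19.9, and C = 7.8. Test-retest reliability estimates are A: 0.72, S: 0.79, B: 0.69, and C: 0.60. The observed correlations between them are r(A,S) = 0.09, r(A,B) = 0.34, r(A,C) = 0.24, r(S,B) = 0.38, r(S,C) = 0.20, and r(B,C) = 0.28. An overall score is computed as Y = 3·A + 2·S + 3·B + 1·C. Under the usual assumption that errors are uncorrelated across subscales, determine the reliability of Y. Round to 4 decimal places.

Var(Y) = 3²·18² + 2²·19.4² + 3²·19.9² + 7.8² + 2·[6·18·19.4·0.09 + 9·18·19.9·0.34 + 3·18·7.8·0.24 + 6·19.4·19.9·0.38 + 2·19.4·7.8·0.20 + 3·19.9·7.8·0.28] = 8046.37 + 4913.76 = 12960.1.
With uncorrelated errors the cross-covariances are all true-score covariance, so they carry over unchanged; only the diagonal terms shrink to ρᵢσᵢ².
True-score variance = [3²·18²·0.72 + 2²·19.4²·0.79 + 3²·19.9²·0.69 + 7.8²·0.60] + 4913.76 = 5784.54 + 4913.76 = 10698.3.
Reliability = 10698.3 / 12960.1 = 0.8255.

0.8255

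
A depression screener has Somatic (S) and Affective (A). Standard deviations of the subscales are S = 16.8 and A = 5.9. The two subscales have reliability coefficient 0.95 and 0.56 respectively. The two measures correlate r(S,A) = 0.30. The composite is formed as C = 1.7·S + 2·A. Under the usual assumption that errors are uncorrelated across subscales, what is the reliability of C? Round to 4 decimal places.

Var(C) = 1.7²·16.8² + 2²·5.9² + 2·[3.4·16.8·5.9·0.30] = 954.914 + 202.205 = 1157.12.
With uncorrelated errors the cross-covariances are all true-score covariance, so they carry over unchanged; only the diagonal terms shrink to ρᵢσᵢ².
True-score variance = [1.7²·16.8²·0.95 + 2²·5.9²·0.56] + 202.205 = 852.864 + 202.205 = 1055.07.
Reliability = 1055.07 / 1157.12 = 0.9118.

0.9118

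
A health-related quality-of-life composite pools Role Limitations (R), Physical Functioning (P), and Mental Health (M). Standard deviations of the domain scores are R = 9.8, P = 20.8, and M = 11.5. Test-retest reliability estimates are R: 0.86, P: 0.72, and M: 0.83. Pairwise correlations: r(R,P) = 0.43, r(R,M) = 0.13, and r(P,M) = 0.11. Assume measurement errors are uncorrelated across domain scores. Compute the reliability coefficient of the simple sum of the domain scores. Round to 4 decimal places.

Var(R+P+M) = 9.8² + 20.8² + 11.5² + 2·[9.8·20.8·0.43 + 9.8·11.5·0.13 + 20.8·11.5·0.11] = 660.93 + 257.228 = 918.158.
Because errors are independent across components, Cov(Tᵢ,Tⱼ) = Cov(Xᵢ,Xⱼ); the off-diagonal part of the true-score variance is the same as above.
True-score variance = [9.8²·0.86 + 20.8²·0.72 + 11.5²·0.83] + 257.228 = 503.863 + 257.228 = 761.091.
Reliability = 761.091 / 918.158 = 0.8289.

0.8289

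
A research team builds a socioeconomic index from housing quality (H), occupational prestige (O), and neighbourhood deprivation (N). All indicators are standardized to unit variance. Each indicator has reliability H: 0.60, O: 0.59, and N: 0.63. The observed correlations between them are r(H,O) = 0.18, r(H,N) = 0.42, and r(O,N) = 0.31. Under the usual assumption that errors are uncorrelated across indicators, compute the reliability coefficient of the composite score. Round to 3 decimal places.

Var(H+O+N) = 3 + 2·[0.18 + 0.42 + 0.31] = 3 + 1.82 = 4.82.
With uncorrelated errors the cross-covariances are all true-score covariance, so they carry over unchanged; only the diagonal terms shrink to ρᵢσᵢ².
True-score variance = [0.60 + 0.59 + 0.63] + 1.82 = 1.82 + 1.82 = 3.64.
Reliability = 3.64 / 4.82 = 0.755.

0.755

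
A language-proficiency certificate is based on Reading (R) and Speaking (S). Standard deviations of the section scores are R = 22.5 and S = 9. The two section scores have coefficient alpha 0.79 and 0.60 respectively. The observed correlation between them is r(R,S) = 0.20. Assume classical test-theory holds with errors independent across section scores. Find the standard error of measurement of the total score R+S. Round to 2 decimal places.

Var(total) = 587.25 + 81 = 668.25.
True-score variance = 448.538 + 81 = 529.538, so reliability = 0.7924.
Error variance = 668.25 − 529.538 = 138.712; SEM = √138.712 = 11.78.

11.78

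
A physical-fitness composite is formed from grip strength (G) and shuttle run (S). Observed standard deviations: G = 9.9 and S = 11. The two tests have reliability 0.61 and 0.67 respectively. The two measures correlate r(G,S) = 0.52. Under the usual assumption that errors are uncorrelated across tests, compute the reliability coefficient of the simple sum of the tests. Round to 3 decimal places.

Var(G+S) = 9.9² + 11² + 2·[9.9·11·0.52] = 219.01 + 113.256 = 332.266.
Because errors are independent across components, Cov(Tᵢ,Tⱼ) = Cov(Xᵢ,Xⱼ); the off-diagonal part of the true-score variance is the same as above.
True-score variance = [9.9²·0.61 + 11²·0.67] + 113.256 = 140.856 + 113.256 = 254.112.
Reliability = 254.112 / 332.266 = 0.765.

0.765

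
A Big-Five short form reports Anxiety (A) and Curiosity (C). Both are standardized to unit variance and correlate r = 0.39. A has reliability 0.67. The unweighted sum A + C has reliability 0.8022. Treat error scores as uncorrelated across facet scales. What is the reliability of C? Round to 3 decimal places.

0.780

Var(A+C) = 2 + 2·0.39 = 2.780.
True-score variance = ρ_A + ρ_C + 2·0.39, so 0.8022 = (0.67 + ρ_C + 0.78) / 2.780.
ρ_C = 0.8022·2.780 − 0.67 − 0.78 = 0.780.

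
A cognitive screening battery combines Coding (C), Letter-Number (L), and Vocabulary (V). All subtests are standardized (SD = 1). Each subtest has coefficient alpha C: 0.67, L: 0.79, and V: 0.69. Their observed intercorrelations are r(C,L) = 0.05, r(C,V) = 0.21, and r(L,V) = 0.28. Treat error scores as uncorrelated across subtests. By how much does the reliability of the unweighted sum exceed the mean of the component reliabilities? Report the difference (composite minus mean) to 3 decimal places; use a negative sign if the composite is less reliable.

0.075

Var(sum) = 3 + 1.08 = 4.08; true-score variance = 2.15 + 1.08 = 3.23; composite reliability = 0.7917.
Mean component reliability = 0.7167.
Difference = 0.7917 − 0.7167 = 0.075.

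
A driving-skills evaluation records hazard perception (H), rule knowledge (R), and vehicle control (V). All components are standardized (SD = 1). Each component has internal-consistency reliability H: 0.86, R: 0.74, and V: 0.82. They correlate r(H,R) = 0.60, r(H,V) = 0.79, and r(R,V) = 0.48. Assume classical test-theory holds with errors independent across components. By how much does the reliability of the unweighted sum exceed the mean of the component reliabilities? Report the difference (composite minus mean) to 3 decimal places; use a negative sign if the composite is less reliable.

Var(sum) = 3 + 3.74 = 6.74; true-score variance = 2.42 + 3.74 = 6.16; composite reliability = 0.9139.
Mean component reliability = 0.8067.
Difference = 0.9139 − 0.8067 = 0.107.

0.107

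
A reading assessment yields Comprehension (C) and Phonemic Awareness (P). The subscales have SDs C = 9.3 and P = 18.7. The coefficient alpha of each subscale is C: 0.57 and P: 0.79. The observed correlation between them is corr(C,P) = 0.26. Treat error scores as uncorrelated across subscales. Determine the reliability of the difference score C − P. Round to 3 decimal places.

Var(C−P) = 9.3² + 18.7² − 2·9.3·18.7·0.26 = 436.18 − 90.4332 = 345.747.
Under uncorrelated errors the observed covariances equal the true-score covariances, so only the own-variance terms attenuate.
True-score variance = [9.3²·0.57 + 18.7²·0.79] − 90.4332 = 325.554 − 90.4332 = 235.121.
Reliability = 235.121 / 345.747 = 0.680.

0.680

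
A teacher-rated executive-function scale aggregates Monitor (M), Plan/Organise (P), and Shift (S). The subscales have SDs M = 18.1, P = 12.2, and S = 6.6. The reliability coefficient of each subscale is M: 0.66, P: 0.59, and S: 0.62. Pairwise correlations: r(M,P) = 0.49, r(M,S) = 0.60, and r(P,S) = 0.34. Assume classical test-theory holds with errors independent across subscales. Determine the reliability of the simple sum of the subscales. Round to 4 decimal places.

Var(M+P+S) = 18.1² + 12.2² + 6.6² + 2·[18.1·12.2·0.49 + 18.1·6.6·0.60 + 12.2·6.6·0.34] = 520.01 + 414.509 = 934.519.
Under uncorrelated errors the observed covariances equal the true-score covariances, so only the own-variance terms attenuate.
True-score variance = [18.1²·0.66 + 12.2²·0.59 + 6.6²·0.62] + 414.509 = 331.045 + 414.509 = 745.555.
Reliability = 745.555 / 934.519 = 0.7978.

0.7978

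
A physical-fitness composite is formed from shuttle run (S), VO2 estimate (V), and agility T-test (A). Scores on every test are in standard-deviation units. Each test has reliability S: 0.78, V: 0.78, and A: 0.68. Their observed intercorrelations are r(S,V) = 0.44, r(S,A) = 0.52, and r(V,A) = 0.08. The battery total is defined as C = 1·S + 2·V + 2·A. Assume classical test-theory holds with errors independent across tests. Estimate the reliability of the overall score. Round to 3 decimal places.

0.823

Var(C) = 1 + 2² + 2² + 2·[2·0.44 + 2·0.52 + 4·0.08] = 9 + 4.48 = 13.48.
Because errors are independent across components, Cov(Tᵢ,Tⱼ) = Cov(Xᵢ,Xⱼ); the off-diagonal part of the true-score variance is the same as above.
True-score variance = [0.78 + 2²·0.78 + 2²·0.68] + 4.48 = 6.62 + 4.48 = 11.1.
Reliability = 11.1 / 13.48 = 0.823.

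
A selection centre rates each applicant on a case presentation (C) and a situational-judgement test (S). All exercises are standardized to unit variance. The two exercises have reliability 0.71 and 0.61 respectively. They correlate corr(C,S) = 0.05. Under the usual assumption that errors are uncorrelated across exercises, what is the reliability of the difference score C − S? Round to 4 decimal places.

0.6421

Var(C−S) = 1 + 1 − 2·0.05 = 2 − 0.1 = 1.9.
With uncorrelated errors the cross-covariances are all true-score covariance, so they carry over unchanged; only the diagonal terms shrink to ρᵢσᵢ².
True-score variance = [0.71 + 0.61] − 0.1 = 1.32 − 0.1 = 1.22.
Reliability = 1.22 / 1.9 = 0.6421.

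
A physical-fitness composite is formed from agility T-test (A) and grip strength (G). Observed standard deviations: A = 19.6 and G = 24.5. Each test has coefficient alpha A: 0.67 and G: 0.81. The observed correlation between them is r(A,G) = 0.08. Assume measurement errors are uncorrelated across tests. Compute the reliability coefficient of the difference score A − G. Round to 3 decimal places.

0.735

Var(A−G) = 19.6² + 24.5² − 2·19.6·24.5·0.08 = 984.41 − 76.832 = 907.578.
Because errors are independent across components, Cov(Tᵢ,Tⱼ) = Cov(Xᵢ,Xⱼ); the off-diagonal part of the true-score variance is the same as above.
True-score variance = [19.6²·0.67 + 24.5²·0.81] − 76.832 = 743.59 − 76.832 = 666.758.
Reliability = 666.758 / 907.578 = 0.735.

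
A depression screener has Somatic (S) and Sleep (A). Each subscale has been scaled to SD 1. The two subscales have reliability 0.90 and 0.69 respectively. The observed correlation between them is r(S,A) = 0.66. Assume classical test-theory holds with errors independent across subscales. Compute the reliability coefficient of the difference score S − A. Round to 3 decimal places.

Var(S−A) = 1 + 1 − 2·0.66 = 2 − 1.32 = 0.68.
Because errors are independent across components, Cov(Tᵢ,Tⱼ) = Cov(Xᵢ,Xⱼ); the off-diagonal part of the true-score variance is the same as above.
True-score variance = [0.90 + 0.69] − 1.32 = 1.59 − 1.32 = 0.27.
Reliability = 0.27 / 0.68 = 0.397.

0.397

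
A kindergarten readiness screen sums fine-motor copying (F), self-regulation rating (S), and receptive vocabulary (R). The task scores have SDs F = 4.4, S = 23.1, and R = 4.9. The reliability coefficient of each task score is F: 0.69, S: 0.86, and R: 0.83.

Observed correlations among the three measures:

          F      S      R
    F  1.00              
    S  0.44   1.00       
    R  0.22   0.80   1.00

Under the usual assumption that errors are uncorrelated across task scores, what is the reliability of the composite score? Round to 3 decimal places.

Var(F+S+R) = 4.4² + 23.1² + 4.9² + 2·[4.4·23.1·0.44 + 4.4·4.9·0.22 + 23.1·4.9·0.80] = 576.98 + 280.034 = 857.014.
With uncorrelated errors the cross-covariances are all true-score covariance, so they carry over unchanged; only the diagonal terms shrink to ρᵢσᵢ².
True-score variance = [4.4²·0.69 + 23.1²·0.86 + 4.9²·0.83] + 280.034 = 492.191 + 280.034 = 772.225.
Reliability = 772.225 / 857.014 = 0.901.

0.901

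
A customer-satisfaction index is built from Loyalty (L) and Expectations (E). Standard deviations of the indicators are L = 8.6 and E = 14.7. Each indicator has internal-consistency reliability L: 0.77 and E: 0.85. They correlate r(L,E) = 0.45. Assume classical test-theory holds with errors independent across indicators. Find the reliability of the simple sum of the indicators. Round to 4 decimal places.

0.8776

Var(L+E) = 8.6² + 14.7² + 2·[8.6·14.7·0.45] = 290.05 + 113.778 = 403.828.
Under uncorrelated errors the observed covariances equal the true-score covariances, so only the own-variance terms attenuate.
True-score variance = [8.6²·0.77 + 14.7²·0.85] + 113.778 = 240.626 + 113.778 = 354.404.
Reliability = 354.404 / 403.828 = 0.8776.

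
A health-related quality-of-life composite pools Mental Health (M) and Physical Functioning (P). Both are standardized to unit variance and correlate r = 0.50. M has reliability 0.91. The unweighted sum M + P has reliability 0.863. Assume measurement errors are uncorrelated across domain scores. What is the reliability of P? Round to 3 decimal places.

0.679

Var(M+P) = 2 + 2·0.50 = 3.000.
True-score variance = ρ_M + ρ_P + 2·0.50, so 0.863 = (0.91 + ρ_P + 1.00) / 3.000.
ρ_P = 0.863·3.000 − 0.91 − 1.00 = 0.679.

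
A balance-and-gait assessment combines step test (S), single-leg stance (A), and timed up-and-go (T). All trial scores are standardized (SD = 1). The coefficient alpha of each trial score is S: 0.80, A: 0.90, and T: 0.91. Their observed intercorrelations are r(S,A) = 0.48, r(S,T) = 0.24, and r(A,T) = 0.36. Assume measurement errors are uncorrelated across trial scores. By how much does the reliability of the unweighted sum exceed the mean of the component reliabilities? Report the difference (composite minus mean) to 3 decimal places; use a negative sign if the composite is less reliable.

0.054

Var(sum) = 3 + 2.16 = 5.16; true-score variance = 2.61 + 2.16 = 4.77; composite reliability = 0.9244.
Mean component reliability = 0.8700.
Difference = 0.9244 − 0.8700 = 0.054.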